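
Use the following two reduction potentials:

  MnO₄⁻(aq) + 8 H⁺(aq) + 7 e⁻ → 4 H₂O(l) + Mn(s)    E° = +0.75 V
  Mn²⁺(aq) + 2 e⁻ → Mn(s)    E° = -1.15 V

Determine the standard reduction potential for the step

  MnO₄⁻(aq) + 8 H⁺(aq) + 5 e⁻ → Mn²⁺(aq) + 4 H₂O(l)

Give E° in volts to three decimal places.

Sequential free energies add, so n₃E°₃ = n₁E°₁ + n₂E°₂.
With n₃ = 7, and the known step contributing 2×(-1.15) V, the unknown satisfies 5·E° = 7×(+0.75) − 2×(-1.15) = +7.550.
E° = +7.550 / 5 = +1.510 V.

+1.510 V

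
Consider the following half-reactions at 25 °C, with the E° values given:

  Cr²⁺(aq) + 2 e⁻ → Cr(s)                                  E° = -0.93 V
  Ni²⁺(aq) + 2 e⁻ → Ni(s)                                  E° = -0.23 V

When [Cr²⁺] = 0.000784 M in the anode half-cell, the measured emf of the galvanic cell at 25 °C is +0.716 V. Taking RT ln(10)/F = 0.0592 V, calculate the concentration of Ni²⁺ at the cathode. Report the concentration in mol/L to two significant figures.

Ni²⁺/Ni is the cathode, Cr²⁺/Cr the anode: E°cell = +0.70 V, n = 2.
Overall reaction: Ni²⁺(aq) + Cr(s) → Ni(s) + Cr²⁺(aq); Q = [Cr²⁺]^1/[Ni²⁺]^1.
From E = E° − (0.0592/n) log Q: log Q = (E° − E)·n/0.0592 = (+0.70 − (+0.716))·2/0.0592 = -0.5405.
So 1·log[Ni²⁺] = 1·log(0.000784) − log Q = -3.1057 − (-0.5405) = -2.5652; [Ni²⁺] = 10^(-2.5652) ≈ 0.0027 M.

0.0027 M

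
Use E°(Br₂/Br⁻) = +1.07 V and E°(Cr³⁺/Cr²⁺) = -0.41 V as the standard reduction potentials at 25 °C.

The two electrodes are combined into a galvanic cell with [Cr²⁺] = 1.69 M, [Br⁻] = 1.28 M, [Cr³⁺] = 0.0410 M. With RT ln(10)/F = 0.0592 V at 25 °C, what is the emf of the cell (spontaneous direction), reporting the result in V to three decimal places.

Br₂/Br⁻ is the cathode (higher E°), Cr³⁺/Cr²⁺ the anode: E°cell = +1.07 − (-0.41) = +1.48 V, n = 2.
Overall: Br₂(l) + 2 Cr²⁺(aq) → 2 Br⁻(aq) + 2 Cr³⁺(aq)
Q = [Br⁻]^2·[Cr³⁺]^2 / ([Cr²⁺]^2); log Q = -3.016.
E = E° − (0.0592/n) log Q = +1.48 − (0.0592/2)(-3.016) = +1.569 V.

+1.569 V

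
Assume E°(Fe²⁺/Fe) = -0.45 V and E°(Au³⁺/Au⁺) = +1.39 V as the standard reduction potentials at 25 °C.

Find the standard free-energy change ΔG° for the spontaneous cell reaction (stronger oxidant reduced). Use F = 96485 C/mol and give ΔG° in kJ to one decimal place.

-355.1 kJ

Au³⁺/Au⁺ (E° = +1.39 V) is the cathode; Fe²⁺/Fe (E° = -0.45 V) is the anode, so E°cell = +1.84 V.
Balancing electrons gives n = 2 (lcm of 2 and 2).
ΔG° = −nFE° = −(2)(96485)(+1.84) = -355,065 J = -355.1 kJ.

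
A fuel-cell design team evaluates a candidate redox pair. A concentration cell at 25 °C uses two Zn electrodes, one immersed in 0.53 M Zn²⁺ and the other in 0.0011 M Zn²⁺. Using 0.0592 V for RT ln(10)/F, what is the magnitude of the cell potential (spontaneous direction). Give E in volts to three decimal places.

+0.079 V

For a concentration cell E°cell = 0. The 0.53 M side is the cathode (reduction is favoured where [Zn²⁺] is higher).
With n = 2, E = −(0.0592/2) log([Zn²⁺]ₐₙ/[Zn²⁺]꜀ₐₜ) = −(0.0592/2) log(0.0011/0.53) = −(0.0592/2)(-2.683) = +0.079 V.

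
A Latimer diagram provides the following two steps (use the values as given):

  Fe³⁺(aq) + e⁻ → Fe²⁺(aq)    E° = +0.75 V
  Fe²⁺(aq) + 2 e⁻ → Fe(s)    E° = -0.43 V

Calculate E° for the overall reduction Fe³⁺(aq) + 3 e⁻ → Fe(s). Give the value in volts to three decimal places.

-0.037 V

Since ΔG° = −nFE° is additive over sequential reductions, n₃E°₃ = n₁E°₁ + n₂E°₂.
E°₃ = (1×+0.75 + 2×-0.43) / 3 = (-0.110) / 3 = -0.037 V.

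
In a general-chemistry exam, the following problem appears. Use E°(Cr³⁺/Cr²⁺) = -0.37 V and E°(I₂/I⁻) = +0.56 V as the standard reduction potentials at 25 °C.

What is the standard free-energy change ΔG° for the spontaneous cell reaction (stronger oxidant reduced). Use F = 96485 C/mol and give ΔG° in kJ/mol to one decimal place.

I₂/I⁻ (E° = +0.56 V) is the cathode; Cr³⁺/Cr²⁺ (E° = -0.37 V) is the anode, so E°cell = +0.93 V.
Balancing electrons gives n = 2 (lcm of 2 and 1).
ΔG° = −nFE° = −(2)(96485)(+0.93) = -179,462 J = -179.5 kJ/mol.

-179.5 kJ/mol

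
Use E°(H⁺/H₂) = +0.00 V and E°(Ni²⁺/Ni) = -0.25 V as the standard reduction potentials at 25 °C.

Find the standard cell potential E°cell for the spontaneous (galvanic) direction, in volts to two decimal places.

+0.25 V

The H⁺/H₂ couple has the higher reduction potential, so it is the cathode; Ni²⁺/Ni is oxidised at the anode.
E°cell = E°(cathode) − E°(anode) = (+0.00) − (-0.25) = +0.25 V.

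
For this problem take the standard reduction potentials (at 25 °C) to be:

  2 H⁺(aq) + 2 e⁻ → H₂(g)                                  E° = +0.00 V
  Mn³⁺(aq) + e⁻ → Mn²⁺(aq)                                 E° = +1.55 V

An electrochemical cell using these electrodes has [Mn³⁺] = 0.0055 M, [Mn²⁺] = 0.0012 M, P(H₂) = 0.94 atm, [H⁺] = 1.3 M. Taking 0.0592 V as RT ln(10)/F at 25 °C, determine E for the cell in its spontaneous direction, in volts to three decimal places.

Mn³⁺/Mn²⁺ is the cathode (higher E°), H⁺/H₂ the anode: E°cell = +1.55 − (+0.00) = +1.55 V, n = 2.
Overall: 2 Mn³⁺(aq) + H₂(g) → 2 Mn²⁺(aq) + 2 H⁺(aq)
Q = [Mn²⁺]^2·[H⁺]^2 / ([Mn³⁺]^2·P(H₂)); log Q = -1.068.
E = E° − (0.0592/n) log Q = +1.55 − (0.0592/2)(-1.068) = +1.582 V.

+1.582 V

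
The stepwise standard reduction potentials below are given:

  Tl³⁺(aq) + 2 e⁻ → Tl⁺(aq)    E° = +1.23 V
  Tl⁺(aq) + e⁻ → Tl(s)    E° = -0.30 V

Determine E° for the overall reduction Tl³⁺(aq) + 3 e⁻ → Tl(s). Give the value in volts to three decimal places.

Standard free energies of sequential steps add: ΔG°₃ = ΔG°₁ + ΔG°₂, so n₃E°₃ = n₁E°₁ + n₂E°₂.
E°₃ = (2×+1.23 + 1×-0.30) / 3 = (+2.160) / 3 = +0.720 V.

+0.720 V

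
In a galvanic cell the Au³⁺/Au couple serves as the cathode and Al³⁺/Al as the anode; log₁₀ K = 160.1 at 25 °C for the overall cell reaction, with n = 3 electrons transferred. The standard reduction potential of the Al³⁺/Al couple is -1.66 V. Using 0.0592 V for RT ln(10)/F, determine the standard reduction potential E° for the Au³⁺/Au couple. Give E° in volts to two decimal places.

E°cell = (0.0592/n)·log K = (0.0592/3)(160.1) = +3.159 V.
Since Au³⁺/Au is the cathode and Al³⁺/Al the anode, E°cell = E°(Au³⁺/Au) − E°(Al³⁺/Al).
So E°(Au³⁺/Au) = E°cell + E°(Al³⁺/Al) = +3.159 + (-1.66) = +1.50 V.

+1.50 V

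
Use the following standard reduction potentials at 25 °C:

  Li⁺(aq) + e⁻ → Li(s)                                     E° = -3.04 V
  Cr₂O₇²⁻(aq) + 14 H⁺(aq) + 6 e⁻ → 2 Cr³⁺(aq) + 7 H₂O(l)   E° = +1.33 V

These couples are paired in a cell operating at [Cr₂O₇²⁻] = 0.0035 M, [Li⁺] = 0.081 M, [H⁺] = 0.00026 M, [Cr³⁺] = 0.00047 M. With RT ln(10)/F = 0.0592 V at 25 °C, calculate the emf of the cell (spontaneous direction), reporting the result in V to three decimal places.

+3.981 V

Cr₂O₇²⁻/Cr³⁺ is the cathode (higher E°), Li⁺/Li the anode: E°cell = +1.33 − (-3.04) = +4.37 V, n = 6.
Overall: Cr₂O₇²⁻(aq) + 14 H⁺(aq) + 6 Li(s) → 2 Cr³⁺(aq) + 7 H₂O(l) + 6 Li⁺(aq)
Q = [Cr³⁺]^2·[Li⁺]^6 / ([Cr₂O₇²⁻]·[H⁺]^14); log Q = 39.441.
E = E° − (0.0592/n) log Q = +4.37 − (0.0592/6)(39.441) = +3.981 V.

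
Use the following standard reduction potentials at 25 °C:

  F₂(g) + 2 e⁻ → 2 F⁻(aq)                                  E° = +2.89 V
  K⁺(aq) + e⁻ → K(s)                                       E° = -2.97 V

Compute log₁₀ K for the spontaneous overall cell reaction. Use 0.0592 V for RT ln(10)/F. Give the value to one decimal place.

198.0

Cathode: F₂/F⁻; anode: K⁺/K. E°cell = +5.86 V, n = 2.
log K = nE°cell / 0.0592 = (2)(+5.86) / 0.0592 = 198.0.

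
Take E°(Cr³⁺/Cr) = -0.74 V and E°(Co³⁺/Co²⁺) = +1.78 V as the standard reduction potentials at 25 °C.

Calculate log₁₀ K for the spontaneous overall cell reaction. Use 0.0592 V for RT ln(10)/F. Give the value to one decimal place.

127.7

Cathode: Co³⁺/Co²⁺; anode: Cr³⁺/Cr. E°cell = +2.52 V, n = 3.
log K = nE°cell / 0.0592 = (3)(+2.52) / 0.0592 = 127.7.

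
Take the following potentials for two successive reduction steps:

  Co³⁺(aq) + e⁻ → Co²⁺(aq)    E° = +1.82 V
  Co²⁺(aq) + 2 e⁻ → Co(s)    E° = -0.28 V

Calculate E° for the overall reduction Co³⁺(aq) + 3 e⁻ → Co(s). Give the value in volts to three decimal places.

+0.420 V

Standard free energies of sequential steps add: ΔG°₃ = ΔG°₁ + ΔG°₂, so n₃E°₃ = n₁E°₁ + n₂E°₂.
E°₃ = (1×+1.82 + 2×-0.28) / 3 = (+1.260) / 3 = +0.420 V.
E° values themselves are not directly additive — weighting by electron count is essential.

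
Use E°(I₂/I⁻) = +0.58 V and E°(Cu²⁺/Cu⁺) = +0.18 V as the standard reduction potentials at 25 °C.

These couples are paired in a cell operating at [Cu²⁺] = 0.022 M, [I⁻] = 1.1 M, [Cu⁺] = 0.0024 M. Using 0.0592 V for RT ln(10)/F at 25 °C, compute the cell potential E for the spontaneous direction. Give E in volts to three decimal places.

I₂/I⁻ is the cathode (higher E°), Cu²⁺/Cu⁺ the anode: E°cell = +0.58 − (+0.18) = +0.40 V, n = 2.
Overall: I₂(s) + 2 Cu⁺(aq) → 2 I⁻(aq) + 2 Cu²⁺(aq)
Q = [I⁻]^2·[Cu²⁺]^2 / ([Cu⁺]^2); log Q = 2.007.
E = E° − (0.0592/n) log Q = +0.40 − (0.0592/2)(2.007) = +0.341 V.

+0.341 V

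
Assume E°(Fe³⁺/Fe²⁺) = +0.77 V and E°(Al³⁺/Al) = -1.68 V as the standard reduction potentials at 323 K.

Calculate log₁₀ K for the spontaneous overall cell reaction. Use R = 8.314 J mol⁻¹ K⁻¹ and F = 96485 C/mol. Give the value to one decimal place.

Cathode: Fe³⁺/Fe²⁺; anode: Al³⁺/Al. E°cell = (+0.77) − (-1.68) = +2.45 V, with n = 3.
ΔG° = −nFE° = −RT ln K, so ln K = nFE°/(RT) = (3)(96485)(+2.45) / ((8.314)(323)) = 264.079.
log₁₀ K = 264.079 / ln 10 = 114.7.

114.7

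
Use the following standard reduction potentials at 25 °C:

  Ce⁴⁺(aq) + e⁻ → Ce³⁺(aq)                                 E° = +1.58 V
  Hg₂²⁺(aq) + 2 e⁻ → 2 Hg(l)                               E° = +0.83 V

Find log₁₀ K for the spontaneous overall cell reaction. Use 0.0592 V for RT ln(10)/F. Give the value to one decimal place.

25.3

Cathode: Ce⁴⁺/Ce³⁺; anode: Hg₂²⁺/Hg. E°cell = +0.75 V, n = 2.
log K = nE°cell / 0.0592 = (2)(+0.75) / 0.0592 = 25.3.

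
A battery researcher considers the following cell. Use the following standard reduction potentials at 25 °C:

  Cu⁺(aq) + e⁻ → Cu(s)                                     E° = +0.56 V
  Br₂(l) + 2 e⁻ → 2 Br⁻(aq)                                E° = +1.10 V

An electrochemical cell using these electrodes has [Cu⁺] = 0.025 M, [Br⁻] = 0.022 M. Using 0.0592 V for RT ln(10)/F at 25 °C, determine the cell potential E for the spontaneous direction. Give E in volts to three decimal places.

Br₂/Br⁻ is the cathode (higher E°), Cu⁺/Cu the anode: E°cell = +1.10 − (+0.56) = +0.54 V, n = 2.
Overall: Br₂(l) + 2 Cu(s) → 2 Br⁻(aq) + 2 Cu⁺(aq)
Q = [Br⁻]^2·[Cu⁺]^2; log Q = -6.519.
E = E° − (0.0592/n) log Q = +0.54 − (0.0592/2)(-6.519) = +0.733 V.

+0.733 V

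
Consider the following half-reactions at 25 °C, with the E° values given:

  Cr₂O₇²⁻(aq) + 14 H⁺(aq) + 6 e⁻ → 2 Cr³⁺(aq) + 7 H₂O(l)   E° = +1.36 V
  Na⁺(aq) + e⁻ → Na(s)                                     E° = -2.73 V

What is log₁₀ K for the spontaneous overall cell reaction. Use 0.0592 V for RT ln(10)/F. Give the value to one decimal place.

Cathode: Cr₂O₇²⁻/Cr³⁺; anode: Na⁺/Na. E°cell = +4.09 V, n = 6.
log K = nE°cell / 0.0592 = (6)(+4.09) / 0.0592 = 414.5.

414.5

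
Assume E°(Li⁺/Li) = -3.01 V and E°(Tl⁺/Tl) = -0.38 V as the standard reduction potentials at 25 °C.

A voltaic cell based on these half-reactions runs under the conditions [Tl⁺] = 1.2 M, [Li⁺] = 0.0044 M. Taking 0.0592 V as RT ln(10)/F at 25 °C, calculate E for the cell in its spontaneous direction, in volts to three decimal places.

Tl⁺/Tl is the cathode (higher E°), Li⁺/Li the anode: E°cell = -0.38 − (-3.01) = +2.63 V, n = 1.
Overall: Tl⁺(aq) + Li(s) → Tl(s) + Li⁺(aq)
Q = [Li⁺] / ([Tl⁺]); log Q = -2.436.
E = E° − (0.0592/n) log Q = +2.63 − (0.0592/1)(-2.436) = +2.774 V.

+2.774 V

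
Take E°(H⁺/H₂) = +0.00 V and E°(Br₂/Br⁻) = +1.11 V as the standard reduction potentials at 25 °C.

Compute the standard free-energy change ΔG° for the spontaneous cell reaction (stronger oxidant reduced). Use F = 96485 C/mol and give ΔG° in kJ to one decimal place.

-214.2 kJ

Br₂/Br⁻ (E° = +1.11 V) is the cathode; H⁺/H₂ (E° = +0.00 V) is the anode, so E°cell = +1.11 V.
Balancing electrons gives n = 2 (lcm of 2 and 2).
ΔG° = −nFE° = −(2)(96485)(+1.11) = -214,197 J = -214.2 kJ.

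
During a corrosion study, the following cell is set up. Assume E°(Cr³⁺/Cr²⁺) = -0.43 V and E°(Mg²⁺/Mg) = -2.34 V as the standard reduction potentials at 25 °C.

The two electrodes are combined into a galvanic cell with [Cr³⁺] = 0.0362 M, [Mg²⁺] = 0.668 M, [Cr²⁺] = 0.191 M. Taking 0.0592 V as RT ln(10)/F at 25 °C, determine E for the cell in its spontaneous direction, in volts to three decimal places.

+1.872 V

Cr³⁺/Cr²⁺ is the cathode (higher E°), Mg²⁺/Mg the anode: E°cell = -0.43 − (-2.34) = +1.91 V, n = 2.
Overall: 2 Cr³⁺(aq) + Mg(s) → 2 Cr²⁺(aq) + Mg²⁺(aq)
Q = [Cr²⁺]^2·[Mg²⁺] / ([Cr³⁺]^2); log Q = 1.269.
E = E° − (0.0592/n) log Q = +1.91 − (0.0592/2)(1.269) = +1.872 V.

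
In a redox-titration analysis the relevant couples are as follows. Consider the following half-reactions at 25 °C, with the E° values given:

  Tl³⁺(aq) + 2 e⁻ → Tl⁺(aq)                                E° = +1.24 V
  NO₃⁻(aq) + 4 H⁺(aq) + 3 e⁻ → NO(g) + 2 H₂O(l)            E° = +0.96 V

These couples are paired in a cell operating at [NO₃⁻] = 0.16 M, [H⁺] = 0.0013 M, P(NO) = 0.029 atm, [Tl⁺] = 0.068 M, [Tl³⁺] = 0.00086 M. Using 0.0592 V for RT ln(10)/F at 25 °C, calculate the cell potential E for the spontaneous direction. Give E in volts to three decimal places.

+0.437 V

Tl³⁺/Tl⁺ is the cathode (higher E°), NO₃⁻/NO the anode: E°cell = +1.24 − (+0.96) = +0.28 V, n = 6.
Overall: 3 Tl³⁺(aq) + 2 NO(g) + 4 H₂O(l) → 3 Tl⁺(aq) + 2 NO₃⁻(aq) + 8 H⁺(aq)
Q = [Tl⁺]^3·[NO₃⁻]^2·[H⁺]^8 / ([Tl³⁺]^3·P(NO)^2); log Q = -15.911.
E = E° − (0.0592/n) log Q = +0.28 − (0.0592/6)(-15.911) = +0.437 V.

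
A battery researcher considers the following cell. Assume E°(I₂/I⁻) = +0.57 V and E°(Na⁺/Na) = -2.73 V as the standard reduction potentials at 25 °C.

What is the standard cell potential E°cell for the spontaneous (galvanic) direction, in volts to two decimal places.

+3.30 V

The I₂/I⁻ couple has the higher reduction potential, so it is the cathode; Na⁺/Na is oxidised at the anode.
E°cell = E°(cathode) − E°(anode) = (+0.57) − (-2.73) = +3.30 V.
Since E°cell > 0, the reaction is spontaneous under standard conditions.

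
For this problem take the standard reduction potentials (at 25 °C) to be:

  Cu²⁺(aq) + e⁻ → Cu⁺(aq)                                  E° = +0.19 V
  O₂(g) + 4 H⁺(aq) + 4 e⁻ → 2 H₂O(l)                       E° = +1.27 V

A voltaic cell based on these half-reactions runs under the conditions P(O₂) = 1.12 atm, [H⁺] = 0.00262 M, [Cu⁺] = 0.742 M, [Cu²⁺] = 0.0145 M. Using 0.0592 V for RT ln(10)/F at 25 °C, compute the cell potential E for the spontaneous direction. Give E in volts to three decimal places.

O₂/H₂O is the cathode (higher E°), Cu²⁺/Cu⁺ the anode: E°cell = +1.27 − (+0.19) = +1.08 V, n = 4.
Overall: O₂(g) + 4 H⁺(aq) + 4 Cu⁺(aq) → 2 H₂O(l) + 4 Cu²⁺(aq)
Q = [Cu²⁺]^4 / (P(O₂)·[H⁺]^4·[Cu⁺]^4); log Q = 3.441.
E = E° − (0.0592/n) log Q = +1.08 − (0.0592/4)(3.441) = +1.029 V.

+1.029 V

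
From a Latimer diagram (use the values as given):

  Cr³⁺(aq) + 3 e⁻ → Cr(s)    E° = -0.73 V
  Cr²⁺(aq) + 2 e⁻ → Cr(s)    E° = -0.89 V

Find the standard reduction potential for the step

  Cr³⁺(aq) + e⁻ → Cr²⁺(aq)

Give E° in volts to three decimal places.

-0.410 V

Sequential free energies add, so n₃E°₃ = n₁E°₁ + n₂E°₂.
With n₃ = 3, and the known step contributing 2×(-0.89) V, the unknown satisfies 1·E° = 3×(-0.73) − 2×(-0.89) = -0.410.
E° = -0.410 / 1 = -0.410 V.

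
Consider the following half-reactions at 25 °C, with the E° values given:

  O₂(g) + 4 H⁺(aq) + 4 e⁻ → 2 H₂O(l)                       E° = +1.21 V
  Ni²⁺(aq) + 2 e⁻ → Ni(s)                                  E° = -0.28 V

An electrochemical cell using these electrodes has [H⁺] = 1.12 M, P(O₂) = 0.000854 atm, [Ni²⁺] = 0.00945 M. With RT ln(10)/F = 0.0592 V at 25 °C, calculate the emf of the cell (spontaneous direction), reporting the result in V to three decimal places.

O₂/H₂O is the cathode (higher E°), Ni²⁺/Ni the anode: E°cell = +1.21 − (-0.28) = +1.49 V, n = 4.
Overall: O₂(g) + 4 H⁺(aq) + 2 Ni(s) → 2 H₂O(l) + 2 Ni²⁺(aq)
Q = [Ni²⁺]^2 / (P(O₂)·[H⁺]^4); log Q = -1.177.
E = E° − (0.0592/n) log Q = +1.49 − (0.0592/4)(-1.177) = +1.507 V.

+1.507 V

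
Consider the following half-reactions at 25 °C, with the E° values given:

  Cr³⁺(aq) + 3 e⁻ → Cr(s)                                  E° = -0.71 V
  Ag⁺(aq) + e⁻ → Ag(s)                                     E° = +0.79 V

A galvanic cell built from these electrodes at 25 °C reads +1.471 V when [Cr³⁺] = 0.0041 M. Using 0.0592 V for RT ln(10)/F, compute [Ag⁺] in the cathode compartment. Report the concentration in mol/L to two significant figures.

Ag⁺/Ag is the cathode, Cr³⁺/Cr the anode: E°cell = +1.50 V, n = 3.
Overall reaction: 3 Ag⁺(aq) + Cr(s) → 3 Ag(s) + Cr³⁺(aq); Q = [Cr³⁺]^1/[Ag⁺]^3.
From E = E° − (0.0592/n) log Q: log Q = (E° − E)·n/0.0592 = (+1.50 − (+1.471))·3/0.0592 = 1.4696.
So 3·log[Ag⁺] = 1·log(0.0041) − log Q = -2.3872 − (1.4696) = -3.8568; log[Ag⁺] = -3.8568 / 3 = -1.2856; [Ag⁺] = 10^(-1.2856) ≈ 0.052 M.

0.052 M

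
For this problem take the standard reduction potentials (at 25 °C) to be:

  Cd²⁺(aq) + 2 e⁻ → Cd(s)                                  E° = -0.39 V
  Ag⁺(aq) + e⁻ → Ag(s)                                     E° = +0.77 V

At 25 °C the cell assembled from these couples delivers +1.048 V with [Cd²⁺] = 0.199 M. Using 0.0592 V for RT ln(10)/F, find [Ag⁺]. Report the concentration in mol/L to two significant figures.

Ag⁺/Ag is the cathode, Cd²⁺/Cd the anode: E°cell = +1.16 V, n = 2.
Overall reaction: 2 Ag⁺(aq) + Cd(s) → 2 Ag(s) + Cd²⁺(aq); Q = [Cd²⁺]^1/[Ag⁺]^2.
From E = E° − (0.0592/n) log Q: log Q = (E° − E)·n/0.0592 = (+1.16 − (+1.048))·2/0.0592 = 3.7838.
So 2·log[Ag⁺] = 1·log(0.199) − log Q = -0.7011 − (3.7838) = -4.4849; log[Ag⁺] = -4.4849 / 2 = -2.2424; [Ag⁺] = 10^(-2.2424) ≈ 0.0057 M.

0.0057 M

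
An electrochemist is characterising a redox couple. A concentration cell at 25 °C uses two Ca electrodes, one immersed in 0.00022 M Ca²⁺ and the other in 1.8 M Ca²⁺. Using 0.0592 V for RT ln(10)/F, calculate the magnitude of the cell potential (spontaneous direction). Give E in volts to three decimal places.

+0.116 V

For a concentration cell E°cell = 0. The 1.8 M side is the cathode (reduction is favoured where [Ca²⁺] is higher).
With n = 2, E = −(0.0592/2) log([Ca²⁺]ₐₙ/[Ca²⁺]꜀ₐₜ) = −(0.0592/2) log(0.00022/1.8) = −(0.0592/2)(-3.913) = +0.116 V.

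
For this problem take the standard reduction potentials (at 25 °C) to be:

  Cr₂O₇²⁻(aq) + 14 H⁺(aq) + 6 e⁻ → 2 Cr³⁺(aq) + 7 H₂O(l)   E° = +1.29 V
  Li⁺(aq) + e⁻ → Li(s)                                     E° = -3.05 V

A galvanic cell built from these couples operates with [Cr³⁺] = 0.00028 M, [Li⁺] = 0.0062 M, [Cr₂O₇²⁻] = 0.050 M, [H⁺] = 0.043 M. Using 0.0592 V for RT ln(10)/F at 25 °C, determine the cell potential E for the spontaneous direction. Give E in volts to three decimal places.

Cr₂O₇²⁻/Cr³⁺ is the cathode (higher E°), Li⁺/Li the anode: E°cell = +1.29 − (-3.05) = +4.34 V, n = 6.
Overall: Cr₂O₇²⁻(aq) + 14 H⁺(aq) + 6 Li(s) → 2 Cr³⁺(aq) + 7 H₂O(l) + 6 Li⁺(aq)
Q = [Cr³⁺]^2·[Li⁺]^6 / ([Cr₂O₇²⁻]·[H⁺]^14); log Q = 0.081.
E = E° − (0.0592/n) log Q = +4.34 − (0.0592/6)(0.081) = +4.339 V.

+4.339 V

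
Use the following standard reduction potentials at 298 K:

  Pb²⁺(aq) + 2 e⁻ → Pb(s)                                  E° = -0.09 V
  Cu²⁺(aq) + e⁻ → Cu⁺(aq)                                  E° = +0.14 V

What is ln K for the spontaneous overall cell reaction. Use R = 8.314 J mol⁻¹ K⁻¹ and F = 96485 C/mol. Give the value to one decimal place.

Cathode: Cu²⁺/Cu⁺; anode: Pb²⁺/Pb. E°cell = (+0.14) − (-0.09) = +0.23 V, with n = 2.
ΔG° = −nFE° = −RT ln K, so ln K = nFE°/(RT) = (2)(96485)(+0.23) / ((8.314)(298)) = 17.914.

17.9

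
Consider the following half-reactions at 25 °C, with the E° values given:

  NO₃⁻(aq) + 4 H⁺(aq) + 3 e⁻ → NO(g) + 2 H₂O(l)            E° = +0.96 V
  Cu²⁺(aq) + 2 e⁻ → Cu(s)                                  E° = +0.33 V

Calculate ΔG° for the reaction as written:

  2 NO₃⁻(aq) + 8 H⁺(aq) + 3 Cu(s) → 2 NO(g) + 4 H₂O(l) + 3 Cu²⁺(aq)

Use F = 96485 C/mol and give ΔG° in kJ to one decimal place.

As written, NO₃⁻/NO is reduced (cathode) and Cu²⁺/Cu is oxidised (anode), so E°cell = (+0.96) − (+0.33) = +0.63 V.
Balancing electrons gives n = 6.
ΔG° = −nFE° = −(6)(96485)(+0.63) = -364,713 J = -364.7 kJ.

-364.7 kJ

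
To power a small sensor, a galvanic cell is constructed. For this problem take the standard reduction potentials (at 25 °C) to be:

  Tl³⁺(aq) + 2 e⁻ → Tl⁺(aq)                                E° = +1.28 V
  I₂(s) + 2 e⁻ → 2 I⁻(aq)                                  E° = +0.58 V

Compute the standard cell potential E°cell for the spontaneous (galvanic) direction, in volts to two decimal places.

The Tl³⁺/Tl⁺ couple has the higher reduction potential, so it is the cathode; I₂/I⁻ is oxidised at the anode.
E°cell = E°(cathode) − E°(anode) = (+1.28) − (+0.58) = +0.70 V.

+0.70 V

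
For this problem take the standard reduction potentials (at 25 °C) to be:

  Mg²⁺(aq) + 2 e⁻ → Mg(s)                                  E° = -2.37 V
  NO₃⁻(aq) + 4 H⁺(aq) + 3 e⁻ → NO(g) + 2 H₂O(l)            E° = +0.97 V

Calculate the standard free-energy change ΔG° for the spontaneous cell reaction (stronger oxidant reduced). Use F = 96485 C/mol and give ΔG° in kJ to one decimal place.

-1933.6 kJ

NO₃⁻/NO (E° = +0.97 V) is the cathode; Mg²⁺/Mg (E° = -2.37 V) is the anode, so E°cell = +3.34 V.
Balancing electrons gives n = 6 (lcm of 3 and 2).
ΔG° = −nFE° = −(6)(96485)(+3.34) = -1,933,559 J = -1933.6 kJ.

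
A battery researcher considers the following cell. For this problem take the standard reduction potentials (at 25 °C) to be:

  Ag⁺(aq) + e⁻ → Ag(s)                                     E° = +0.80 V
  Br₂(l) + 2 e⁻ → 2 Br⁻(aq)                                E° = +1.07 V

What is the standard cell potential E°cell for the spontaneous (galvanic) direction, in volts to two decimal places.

+0.27 V

The Br₂/Br⁻ couple has the higher reduction potential, so it is the cathode; Ag⁺/Ag is oxidised at the anode.
E°cell = E°(cathode) − E°(anode) = (+1.07) − (+0.80) = +0.27 V.
Since E°cell > 0, the reaction is spontaneous under standard conditions.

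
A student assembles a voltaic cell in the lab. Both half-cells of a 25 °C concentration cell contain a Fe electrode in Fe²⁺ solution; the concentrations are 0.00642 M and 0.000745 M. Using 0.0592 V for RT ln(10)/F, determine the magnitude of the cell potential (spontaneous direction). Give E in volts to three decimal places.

For a concentration cell E°cell = 0. The 0.00642 M side is the cathode (reduction is favoured where [Fe²⁺] is higher).
With n = 2, E = −(0.0592/2) log([Fe²⁺]ₐₙ/[Fe²⁺]꜀ₐₜ) = −(0.0592/2) log(0.000745/0.00642) = −(0.0592/2)(-0.935) = +0.028 V.

+0.028 V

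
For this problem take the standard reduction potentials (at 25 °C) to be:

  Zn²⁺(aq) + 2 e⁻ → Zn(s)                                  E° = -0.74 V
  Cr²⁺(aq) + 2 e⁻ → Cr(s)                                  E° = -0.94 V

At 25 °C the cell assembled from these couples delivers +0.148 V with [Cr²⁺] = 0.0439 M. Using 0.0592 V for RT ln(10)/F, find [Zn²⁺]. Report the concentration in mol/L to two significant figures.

0.00077 M

Zn²⁺/Zn is the cathode, Cr²⁺/Cr the anode: E°cell = +0.20 V, n = 2.
Overall reaction: Zn²⁺(aq) + Cr(s) → Zn(s) + Cr²⁺(aq); Q = [Cr²⁺]^1/[Zn²⁺]^1.
From E = E° − (0.0592/n) log Q: log Q = (E° − E)·n/0.0592 = (+0.20 − (+0.148))·2/0.0592 = 1.7568.
So 1·log[Zn²⁺] = 1·log(0.0439) − log Q = -1.3575 − (1.7568) = -3.1143; [Zn²⁺] = 10^(-3.1143) ≈ 0.00077 M.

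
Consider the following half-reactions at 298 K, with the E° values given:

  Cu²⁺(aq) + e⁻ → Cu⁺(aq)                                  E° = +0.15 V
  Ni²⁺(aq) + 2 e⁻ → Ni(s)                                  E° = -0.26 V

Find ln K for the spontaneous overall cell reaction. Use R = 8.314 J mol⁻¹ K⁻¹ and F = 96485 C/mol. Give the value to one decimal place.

Cathode: Cu²⁺/Cu⁺; anode: Ni²⁺/Ni. E°cell = (+0.15) − (-0.26) = +0.41 V, with n = 2.
ΔG° = −nFE° = −RT ln K, so ln K = nFE°/(RT) = (2)(96485)(+0.41) / ((8.314)(298)) = 31.934.

31.9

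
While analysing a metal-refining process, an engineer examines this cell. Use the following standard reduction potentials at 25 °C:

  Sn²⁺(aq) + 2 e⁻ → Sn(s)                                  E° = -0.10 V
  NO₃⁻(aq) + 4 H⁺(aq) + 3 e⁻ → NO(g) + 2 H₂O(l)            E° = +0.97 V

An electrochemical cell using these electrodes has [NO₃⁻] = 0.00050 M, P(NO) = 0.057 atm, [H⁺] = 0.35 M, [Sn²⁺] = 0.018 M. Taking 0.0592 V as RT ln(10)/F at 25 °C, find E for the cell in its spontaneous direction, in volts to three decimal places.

+1.045 V

NO₃⁻/NO is the cathode (higher E°), Sn²⁺/Sn the anode: E°cell = +0.97 − (-0.10) = +1.07 V, n = 6.
Overall: 2 NO₃⁻(aq) + 8 H⁺(aq) + 3 Sn(s) → 2 NO(g) + 4 H₂O(l) + 3 Sn²⁺(aq)
Q = P(NO)^2·[Sn²⁺]^3 / ([NO₃⁻]^2·[H⁺]^8); log Q = 2.527.
E = E° − (0.0592/n) log Q = +1.07 − (0.0592/6)(2.527) = +1.045 V.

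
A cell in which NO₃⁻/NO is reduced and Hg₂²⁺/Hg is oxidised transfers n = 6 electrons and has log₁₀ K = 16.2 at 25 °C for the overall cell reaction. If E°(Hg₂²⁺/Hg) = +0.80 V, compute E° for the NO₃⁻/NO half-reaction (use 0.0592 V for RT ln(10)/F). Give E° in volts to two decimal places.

+0.96 V

E°cell = (0.0592/n)·log K = (0.0592/6)(16.2) = +0.160 V.
Since NO₃⁻/NO is the cathode and Hg₂²⁺/Hg the anode, E°cell = E°(NO₃⁻/NO) − E°(Hg₂²⁺/Hg).
So E°(NO₃⁻/NO) = E°cell + E°(Hg₂²⁺/Hg) = +0.160 + (+0.80) = +0.96 V.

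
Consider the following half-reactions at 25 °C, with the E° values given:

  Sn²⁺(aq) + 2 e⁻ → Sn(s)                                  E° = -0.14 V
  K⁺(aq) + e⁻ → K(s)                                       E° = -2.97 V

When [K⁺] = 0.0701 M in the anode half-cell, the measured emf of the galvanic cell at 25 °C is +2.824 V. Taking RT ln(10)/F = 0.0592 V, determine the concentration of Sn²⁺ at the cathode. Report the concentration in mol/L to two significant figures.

0.0031 M

Sn²⁺/Sn is the cathode, K⁺/K the anode: E°cell = +2.83 V, n = 2.
Overall reaction: Sn²⁺(aq) + 2 K(s) → Sn(s) + 2 K⁺(aq); Q = [K⁺]^2/[Sn²⁺]^1.
From E = E° − (0.0592/n) log Q: log Q = (E° − E)·n/0.0592 = (+2.83 − (+2.824))·2/0.0592 = 0.2027.
So 1·log[Sn²⁺] = 2·log(0.0701) − log Q = -2.3086 − (0.2027) = -2.5113; [Sn²⁺] = 10^(-2.5113) ≈ 0.0031 M.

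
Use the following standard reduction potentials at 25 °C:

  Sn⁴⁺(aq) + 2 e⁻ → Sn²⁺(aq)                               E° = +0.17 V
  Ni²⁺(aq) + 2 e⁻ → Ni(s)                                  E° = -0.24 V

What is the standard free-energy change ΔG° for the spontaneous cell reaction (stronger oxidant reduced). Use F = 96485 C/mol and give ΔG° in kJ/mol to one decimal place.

Sn⁴⁺/Sn²⁺ (E° = +0.17 V) is the cathode; Ni²⁺/Ni (E° = -0.24 V) is the anode, so E°cell = +0.41 V.
Balancing electrons gives n = 2 (lcm of 2 and 2).
ΔG° = −nFE° = −(2)(96485)(+0.41) = -79,118 J = -79.1 kJ/mol.

-79.1 kJ/mol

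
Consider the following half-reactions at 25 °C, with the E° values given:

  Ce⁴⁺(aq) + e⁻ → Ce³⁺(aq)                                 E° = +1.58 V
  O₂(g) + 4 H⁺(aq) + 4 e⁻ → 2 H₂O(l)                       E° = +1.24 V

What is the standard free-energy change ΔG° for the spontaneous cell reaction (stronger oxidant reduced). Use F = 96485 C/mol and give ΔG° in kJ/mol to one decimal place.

-131.2 kJ/mol

Ce⁴⁺/Ce³⁺ (E° = +1.58 V) is the cathode; O₂/H₂O (E° = +1.24 V) is the anode, so E°cell = +0.34 V.
Balancing electrons gives n = 4 (lcm of 1 and 4).
ΔG° = −nFE° = −(4)(96485)(+0.34) = -131,220 J = -131.2 kJ/mol.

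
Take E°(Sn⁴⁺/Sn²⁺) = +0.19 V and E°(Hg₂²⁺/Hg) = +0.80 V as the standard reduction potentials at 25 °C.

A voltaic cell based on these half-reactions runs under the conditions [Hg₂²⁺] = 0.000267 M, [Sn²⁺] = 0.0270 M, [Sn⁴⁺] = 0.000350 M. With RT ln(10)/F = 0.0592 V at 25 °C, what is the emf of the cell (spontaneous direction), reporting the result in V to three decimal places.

+0.560 V

Hg₂²⁺/Hg is the cathode (higher E°), Sn⁴⁺/Sn²⁺ the anode: E°cell = +0.80 − (+0.19) = +0.61 V, n = 2.
Overall: Hg₂²⁺(aq) + Sn²⁺(aq) → 2 Hg(l) + Sn⁴⁺(aq)
Q = [Sn⁴⁺] / ([Hg₂²⁺]·[Sn²⁺]); log Q = 1.686.
E = E° − (0.0592/n) log Q = +0.61 − (0.0592/2)(1.686) = +0.560 V.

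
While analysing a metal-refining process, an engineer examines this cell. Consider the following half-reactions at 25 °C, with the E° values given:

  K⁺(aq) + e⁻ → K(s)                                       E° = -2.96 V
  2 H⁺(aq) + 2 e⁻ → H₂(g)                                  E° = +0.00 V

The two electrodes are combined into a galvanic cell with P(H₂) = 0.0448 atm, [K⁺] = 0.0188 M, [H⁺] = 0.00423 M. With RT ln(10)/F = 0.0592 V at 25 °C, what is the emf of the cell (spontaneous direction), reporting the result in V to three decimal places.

H⁺/H₂ is the cathode (higher E°), K⁺/K the anode: E°cell = +0.00 − (-2.96) = +2.96 V, n = 2.
Overall: 2 H⁺(aq) + 2 K(s) → H₂(g) + 2 K⁺(aq)
Q = P(H₂)·[K⁺]^2 / ([H⁺]^2); log Q = -0.053.
E = E° − (0.0592/n) log Q = +2.96 − (0.0592/2)(-0.053) = +2.962 V.

+2.962 V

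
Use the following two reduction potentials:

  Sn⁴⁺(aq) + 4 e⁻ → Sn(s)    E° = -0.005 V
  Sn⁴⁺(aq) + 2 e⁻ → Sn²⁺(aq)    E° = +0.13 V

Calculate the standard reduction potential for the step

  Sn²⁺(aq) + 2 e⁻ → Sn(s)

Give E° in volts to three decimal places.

-0.140 V

Sequential free energies add, so n₃E°₃ = n₁E°₁ + n₂E°₂.
With n₃ = 4, and the known step contributing 2×(+0.13) V, the unknown satisfies 2·E° = 4×(-0.005) − 2×(+0.13) = -0.280.
E° = -0.280 / 2 = -0.140 V.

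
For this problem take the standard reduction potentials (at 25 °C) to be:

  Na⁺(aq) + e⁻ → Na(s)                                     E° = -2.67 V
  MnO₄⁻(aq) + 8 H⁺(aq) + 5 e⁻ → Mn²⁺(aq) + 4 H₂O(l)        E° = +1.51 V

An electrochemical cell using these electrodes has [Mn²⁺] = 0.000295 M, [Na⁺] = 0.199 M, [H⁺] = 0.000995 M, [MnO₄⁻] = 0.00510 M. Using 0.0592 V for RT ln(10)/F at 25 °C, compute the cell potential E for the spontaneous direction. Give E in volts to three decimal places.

+3.952 V

MnO₄⁻/Mn²⁺ is the cathode (higher E°), Na⁺/Na the anode: E°cell = +1.51 − (-2.67) = +4.18 V, n = 5.
Overall: MnO₄⁻(aq) + 8 H⁺(aq) + 5 Na(s) → Mn²⁺(aq) + 4 H₂O(l) + 5 Na⁺(aq)
Q = [Mn²⁺]·[Na⁺]^5 / ([MnO₄⁻]·[H⁺]^8); log Q = 19.274.
E = E° − (0.0592/n) log Q = +4.18 − (0.0592/5)(19.274) = +3.952 V.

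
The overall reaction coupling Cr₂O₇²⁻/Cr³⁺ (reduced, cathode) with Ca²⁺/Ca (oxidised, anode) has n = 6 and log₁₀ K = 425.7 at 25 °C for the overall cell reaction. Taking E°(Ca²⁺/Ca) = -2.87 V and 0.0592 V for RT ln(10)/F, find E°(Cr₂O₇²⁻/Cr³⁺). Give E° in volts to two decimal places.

+1.33 V

E°cell = (0.0592/n)·log K = (0.0592/6)(425.7) = +4.200 V.
Since Cr₂O₇²⁻/Cr³⁺ is the cathode and Ca²⁺/Ca the anode, E°cell = E°(Cr₂O₇²⁻/Cr³⁺) − E°(Ca²⁺/Ca).
So E°(Cr₂O₇²⁻/Cr³⁺) = E°cell + E°(Ca²⁺/Ca) = +4.200 + (-2.87) = +1.33 V.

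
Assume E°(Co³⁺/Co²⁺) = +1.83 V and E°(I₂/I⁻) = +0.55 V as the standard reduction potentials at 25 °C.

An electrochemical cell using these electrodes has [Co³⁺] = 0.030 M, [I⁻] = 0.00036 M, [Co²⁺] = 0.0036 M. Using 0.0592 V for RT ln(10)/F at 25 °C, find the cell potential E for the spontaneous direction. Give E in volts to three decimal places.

Co³⁺/Co²⁺ is the cathode (higher E°), I₂/I⁻ the anode: E°cell = +1.83 − (+0.55) = +1.28 V, n = 2.
Overall: 2 Co³⁺(aq) + 2 I⁻(aq) → 2 Co²⁺(aq) + I₂(s)
Q = [Co²⁺]^2 / ([Co³⁺]^2·[I⁻]^2); log Q = 5.046.
E = E° − (0.0592/n) log Q = +1.28 − (0.0592/2)(5.046) = +1.131 V.

+1.131 V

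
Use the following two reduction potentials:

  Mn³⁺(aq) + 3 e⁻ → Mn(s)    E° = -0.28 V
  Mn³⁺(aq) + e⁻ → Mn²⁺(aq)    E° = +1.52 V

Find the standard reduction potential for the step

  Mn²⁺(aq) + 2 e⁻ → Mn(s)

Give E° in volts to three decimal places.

-1.180 V

Sequential free energies add, so n₃E°₃ = n₁E°₁ + n₂E°₂.
With n₃ = 3, and the known step contributing 1×(+1.52) V, the unknown satisfies 2·E° = 3×(-0.28) − 1×(+1.52) = -2.360.
E° = -2.360 / 2 = -1.180 V.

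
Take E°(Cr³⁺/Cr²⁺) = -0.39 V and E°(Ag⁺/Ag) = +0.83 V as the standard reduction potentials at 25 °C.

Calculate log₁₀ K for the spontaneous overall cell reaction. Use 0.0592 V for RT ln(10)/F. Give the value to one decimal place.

Cathode: Ag⁺/Ag; anode: Cr³⁺/Cr²⁺. E°cell = +1.22 V, n = 1.
log K = nE°cell / 0.0592 = (1)(+1.22) / 0.0592 = 20.6.

20.6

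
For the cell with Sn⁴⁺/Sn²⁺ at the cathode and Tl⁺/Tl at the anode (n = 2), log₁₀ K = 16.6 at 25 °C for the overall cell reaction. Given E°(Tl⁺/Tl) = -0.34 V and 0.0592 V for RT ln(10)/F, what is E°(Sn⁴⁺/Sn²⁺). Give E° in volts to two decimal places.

+0.15 V

E°cell = (0.0592/n)·log K = (0.0592/2)(16.6) = +0.491 V.
Since Sn⁴⁺/Sn²⁺ is the cathode and Tl⁺/Tl the anode, E°cell = E°(Sn⁴⁺/Sn²⁺) − E°(Tl⁺/Tl).
So E°(Sn⁴⁺/Sn²⁺) = E°cell + E°(Tl⁺/Tl) = +0.491 + (-0.34) = +0.15 V.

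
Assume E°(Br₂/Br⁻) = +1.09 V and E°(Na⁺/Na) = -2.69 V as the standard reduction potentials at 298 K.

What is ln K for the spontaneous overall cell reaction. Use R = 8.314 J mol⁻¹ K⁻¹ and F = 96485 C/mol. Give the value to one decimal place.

294.4

Cathode: Br₂/Br⁻; anode: Na⁺/Na. E°cell = (+1.09) − (-2.69) = +3.78 V, with n = 2.
ΔG° = −nFE° = −RT ln K, so ln K = nFE°/(RT) = (2)(96485)(+3.78) / ((8.314)(298)) = 294.412.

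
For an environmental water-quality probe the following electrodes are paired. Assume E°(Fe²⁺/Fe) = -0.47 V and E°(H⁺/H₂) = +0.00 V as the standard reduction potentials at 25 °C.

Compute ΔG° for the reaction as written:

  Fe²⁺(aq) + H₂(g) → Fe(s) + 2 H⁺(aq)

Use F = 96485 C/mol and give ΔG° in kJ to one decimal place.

+90.7 kJ

As written, Fe²⁺/Fe is reduced (cathode) and H⁺/H₂ is oxidised (anode), so E°cell = (-0.47) − (+0.00) = -0.47 V.
Balancing electrons gives n = 2.
ΔG° = −nFE° = −(2)(96485)(-0.47) = 90,696 J = +90.7 kJ.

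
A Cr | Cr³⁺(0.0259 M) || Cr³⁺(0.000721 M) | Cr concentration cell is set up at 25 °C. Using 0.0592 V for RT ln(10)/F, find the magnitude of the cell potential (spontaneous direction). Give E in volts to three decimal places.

For a concentration cell E°cell = 0. The 0.0259 M side is the cathode (reduction is favoured where [Cr³⁺] is higher).
With n = 3, E = −(0.0592/3) log([Cr³⁺]ₐₙ/[Cr³⁺]꜀ₐₜ) = −(0.0592/3) log(0.000721/0.0259) = −(0.0592/3)(-1.555) = +0.031 V.

+0.031 V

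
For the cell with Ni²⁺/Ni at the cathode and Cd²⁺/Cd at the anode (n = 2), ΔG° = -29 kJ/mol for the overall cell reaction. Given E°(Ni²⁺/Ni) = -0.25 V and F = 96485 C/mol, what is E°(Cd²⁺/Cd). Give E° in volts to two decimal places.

-0.40 V

E°cell = −ΔG°/(nF) = −(-29×10³)/((2)(96485)) = +0.150 V.
Since Ni²⁺/Ni is the cathode and Cd²⁺/Cd the anode, E°cell = E°(Ni²⁺/Ni) − E°(Cd²⁺/Cd).
So E°(Cd²⁺/Cd) = E°(Ni²⁺/Ni) − E°cell = (-0.25) − (+0.150) = -0.40 V.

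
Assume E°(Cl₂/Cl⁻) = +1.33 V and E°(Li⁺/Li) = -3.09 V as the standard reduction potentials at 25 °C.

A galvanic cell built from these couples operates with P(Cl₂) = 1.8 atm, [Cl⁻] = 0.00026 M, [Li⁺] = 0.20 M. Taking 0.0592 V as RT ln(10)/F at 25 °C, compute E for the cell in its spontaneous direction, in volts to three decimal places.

Cl₂/Cl⁻ is the cathode (higher E°), Li⁺/Li the anode: E°cell = +1.33 − (-3.09) = +4.42 V, n = 2.
Overall: Cl₂(g) + 2 Li(s) → 2 Cl⁻(aq) + 2 Li⁺(aq)
Q = [Cl⁻]^2·[Li⁺]^2 / (P(Cl₂)); log Q = -8.823.
E = E° − (0.0592/n) log Q = +4.42 − (0.0592/2)(-8.823) = +4.681 V.

+4.681 V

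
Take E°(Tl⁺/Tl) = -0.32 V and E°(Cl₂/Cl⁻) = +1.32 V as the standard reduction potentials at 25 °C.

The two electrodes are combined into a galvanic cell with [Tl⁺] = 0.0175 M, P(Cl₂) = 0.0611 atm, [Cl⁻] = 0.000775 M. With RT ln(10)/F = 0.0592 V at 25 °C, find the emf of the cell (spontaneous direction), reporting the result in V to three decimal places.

+1.892 V

Cl₂/Cl⁻ is the cathode (higher E°), Tl⁺/Tl the anode: E°cell = +1.32 − (-0.32) = +1.64 V, n = 2.
Overall: Cl₂(g) + 2 Tl(s) → 2 Cl⁻(aq) + 2 Tl⁺(aq)
Q = [Cl⁻]^2·[Tl⁺]^2 / (P(Cl₂)); log Q = -8.521.
E = E° − (0.0592/n) log Q = +1.64 − (0.0592/2)(-8.521) = +1.892 V.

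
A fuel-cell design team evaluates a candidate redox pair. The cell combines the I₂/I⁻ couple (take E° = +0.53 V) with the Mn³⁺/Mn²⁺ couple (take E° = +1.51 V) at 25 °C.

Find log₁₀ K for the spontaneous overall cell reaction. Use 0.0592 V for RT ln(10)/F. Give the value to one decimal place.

Cathode: Mn³⁺/Mn²⁺; anode: I₂/I⁻. E°cell = +0.98 V, n = 2.
log K = nE°cell / 0.0592 = (2)(+0.98) / 0.0592 = 33.1.

33.1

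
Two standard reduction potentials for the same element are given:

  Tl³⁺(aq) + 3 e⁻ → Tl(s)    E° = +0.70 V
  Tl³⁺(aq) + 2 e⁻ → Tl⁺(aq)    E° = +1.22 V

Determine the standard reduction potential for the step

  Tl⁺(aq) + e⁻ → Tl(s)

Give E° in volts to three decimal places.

Sequential free energies add, so n₃E°₃ = n₁E°₁ + n₂E°₂.
With n₃ = 3, and the known step contributing 2×(+1.22) V, the unknown satisfies 1·E° = 3×(+0.70) − 2×(+1.22) = -0.340.
E° = -0.340 / 1 = -0.340 V.

-0.340 V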